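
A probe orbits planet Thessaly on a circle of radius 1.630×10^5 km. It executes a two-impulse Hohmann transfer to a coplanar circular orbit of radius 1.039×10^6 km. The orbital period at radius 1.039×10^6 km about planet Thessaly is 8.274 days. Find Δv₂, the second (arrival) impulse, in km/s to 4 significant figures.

From Kepler's third law T² = 4π²r³/μ at r = 1.039×10^6 km, T = 8.274 days = 8.274 × 86400 s = 7.148736×10^5 s: μ = 4π²r³/T² = 8.66459×10^7 km³/s².
The Hohmann ellipse has a_t = (r₁ + r₂)/2 = 6.010×10^5 km.
Circular speed at r = 1.039×10^6 km: v_c = √(μ/r) = 9.132 km/s.
Vis-viva on the transfer ellipse at r = 1.039×10^6 km gives v_t = √[μ(2/r − 1/a_t)] = 4.756 km/s.
Δv₂ = |v_t − v_c| = |4.756 − 9.132| = 4.376 km/s.

Δv₂ = 4.376 km/s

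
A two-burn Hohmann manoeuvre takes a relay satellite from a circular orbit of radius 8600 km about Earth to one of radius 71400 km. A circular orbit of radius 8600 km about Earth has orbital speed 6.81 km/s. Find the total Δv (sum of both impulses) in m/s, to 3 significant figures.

Δv = 3560 m/s

From the circular-orbit relation v² = μ/r at r = 8600 km: μ = v²r = (6.81)² × 8600 = 3.98834×10^5 km³/s².
Transfer-ellipse semi-major axis a_t = (r₁ + r₂)/2 = (8600 + 71400)/2 = 40000 km.
At r₁ the circular-orbit speed is v₁ = √(μ/r₁) = 6.810 km/s.
Transfer-orbit speed at r₁ (vis-viva equation): v_p = √[μ(2/r₁ − 1/a_t)] = 9.098 km/s.
First burn Δv₁ = |v_p − v₁| = 2.288 km/s.
At r₂, v₂ = √(μ/r₂) = 2.3635 km/s.
Transfer-orbit speed at r₂: v_a = √[μ(2/r₂ − 1/a_t)] = 1.0959 km/s.
Second burn Δv₂ = |v₂ − v_a| = 1.268 km/s.
Δv = Δv₁ + Δv₂ = 2.288 + 1.268 = 3.556 km/s.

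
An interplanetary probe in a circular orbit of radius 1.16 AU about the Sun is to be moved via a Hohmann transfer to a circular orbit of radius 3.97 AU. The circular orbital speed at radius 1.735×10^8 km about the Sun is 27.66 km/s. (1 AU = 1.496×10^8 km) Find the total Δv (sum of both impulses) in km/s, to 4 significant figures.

From the circular-orbit relation v² = μ/r at r = 1.735×10^8 km: μ = v²r = (27.66)² × 1.735×10^8 = 1.32741×10^11 km³/s².
In km: r₁ = 1.16 × 1.496×10^8 = 1.73536×10^8 km; r₂ = 3.97 × 1.496×10^8 = 5.93912×10^8 km.
Semi-major axis of the transfer orbit: a_t = (1.73536×10^8 + 5.93912×10^8)/2 = 3.83724×10^8 km.
At r₁ the circular-orbit speed is v₁ = √(μ/r₁) = 27.657 km/s.
On the transfer ellipse at r₁, v² = μ(2/r − 1/a) gives v_p = √[μ(2/r₁ − 1/a_t)] = 34.408 km/s.
First burn Δv₁ = |v_p − v₁| = 6.751 km/s.
At r₂, v₂ = √(μ/r₂) = 14.950 km/s.
Transfer-orbit speed at r₂: v_a = √[μ(2/r₂ − 1/a_t)] = 10.054 km/s.
Second burn Δv₂ = |v₂ − v_a| = 4.896 km/s.
Total Δv = Δv₁ + Δv₂ = 11.65 km/s.

Δv = 11.65 km/s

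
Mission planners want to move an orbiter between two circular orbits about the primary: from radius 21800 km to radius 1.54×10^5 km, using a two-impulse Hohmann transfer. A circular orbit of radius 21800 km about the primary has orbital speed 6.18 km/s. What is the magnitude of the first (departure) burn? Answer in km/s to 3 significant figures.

From the circular-orbit relation v² = μ/r at r = 21800 km: μ = v²r = (6.18)² × 21800 = 8.32594×10^5 km³/s².
The Hohmann ellipse has a_t = (r₁ + r₂)/2 = 87900 km.
On the circular orbit at r = 21800 km, v_c = √(μ/r) = 6.180 km/s.
Transfer-orbit speed at the same r (vis-viva, a = a_t): v_t = √[μ(2/r − 1/a_t)] = 8.180 km/s.
Δv₁ = |v_t − v_c| = |8.180 − 6.180| = 2.000 km/s.

Δv₁ = 2.00 km/s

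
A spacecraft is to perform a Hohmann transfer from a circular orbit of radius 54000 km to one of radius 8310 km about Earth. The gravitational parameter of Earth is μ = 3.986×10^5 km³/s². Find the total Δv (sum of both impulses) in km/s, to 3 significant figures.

Transfer-ellipse semi-major axis a_t = (r₁ + r₂)/2 = (54000 + 8310)/2 = 31155 km.
Circular speed at r₁: v₁ = √(μ/r₁) = √(3.986×10^5/54000) = 2.717 km/s.
Transfer-orbit speed at r₁ (v² = μ(2/r − 1/a)): v_a = √[μ(2/r₁ − 1/a_t)] = 1.403 km/s.
First burn Δv₁ = |v_a − v₁| = 1.314 km/s.
Circular speed at r₂: v₂ = √(μ/r₂) = 6.926 km/s.
Transfer-orbit speed at r₂: v_p = √[μ(2/r₂ − 1/a_t)] = 9.118 km/s.
Second burn Δv₂ = |v₂ − v_p| = 2.192 km/s.
Total Δv = Δv₁ + Δv₂ = 3.506 km/s.

Δv = 3.51 km/s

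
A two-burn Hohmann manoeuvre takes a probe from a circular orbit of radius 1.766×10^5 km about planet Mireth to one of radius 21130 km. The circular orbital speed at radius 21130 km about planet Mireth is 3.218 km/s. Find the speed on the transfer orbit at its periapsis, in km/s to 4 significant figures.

From the circular-orbit relation v² = μ/r at r = 21130 km: μ = v²r = (3.218)² × 21130 = 2.18812×10^5 km³/s².
Semi-major axis of the transfer orbit: a_t = (1.766×10^5 + 21130)/2 = 98865 km.
The periapsis of the transfer ellipse is at r = 21130 km.
Vis-viva: v = √[μ(2/r − 1/a_t)] = √[2.18812×10^5 × (2/21130 − 1/98865)] = 4.301 km/s.

v = 4.301 km/s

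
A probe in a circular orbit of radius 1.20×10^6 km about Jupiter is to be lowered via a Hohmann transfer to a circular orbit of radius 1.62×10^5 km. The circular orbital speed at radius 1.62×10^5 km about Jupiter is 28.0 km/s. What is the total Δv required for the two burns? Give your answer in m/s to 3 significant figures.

Δv = 14400 m/s

From the circular-orbit relation v² = μ/r at r = 1.62×10^5 km: μ = v²r = (28.0)² × 1.62×10^5 = 1.27008×10^8 km³/s².
Transfer-ellipse semi-major axis a_t = (r₁ + r₂)/2 = (1.200×10^6 + 1.620×10^5)/2 = 6.810×10^5 km.
At r₁ the circular-orbit speed is v₁ = √(μ/r₁) = 10.288 km/s.
On the transfer ellipse at r₁, vis-viva gives v_a = √[μ(2/r₁ − 1/a_t)] = 5.0177 km/s.
First burn Δv₁ = |v_a − v₁| = 5.270 km/s.
Circular speed at r₂: v₂ = √(μ/r₂) = 28.000 km/s.
Transfer-orbit speed at r₂: v_p = √[μ(2/r₂ − 1/a_t)] = 37.169 km/s.
Second burn Δv₂ = |v₂ − v_p| = 9.169 km/s.
Δv = Δv₁ + Δv₂ = 5.270 + 9.169 = 14.44 km/s.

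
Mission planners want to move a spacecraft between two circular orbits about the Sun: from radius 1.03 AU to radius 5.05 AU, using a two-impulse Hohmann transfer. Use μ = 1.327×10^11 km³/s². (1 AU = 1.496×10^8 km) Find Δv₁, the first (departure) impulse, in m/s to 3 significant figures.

In km: r₁ = 1.03 × 1.496×10^8 = 1.54088×10^8 km; r₂ = 5.05 × 1.496×10^8 = 7.5548×10^8 km.
Semi-major axis of the transfer orbit: a_t = (1.54088×10^8 + 7.5548×10^8)/2 = 4.54784×10^8 km.
On the circular orbit at r = 1.54088×10^8 km, v_c = √(μ/r) = 29.346 km/s.
Transfer-orbit speed at the same r (vis-viva, a = a_t): v_t = √[μ(2/r − 1/a_t)] = 37.823 km/s.
Δv₁ = |v_t − v_c| = |37.823 − 29.346| = 8.477 km/s.

Δv₁ = 8480 m/s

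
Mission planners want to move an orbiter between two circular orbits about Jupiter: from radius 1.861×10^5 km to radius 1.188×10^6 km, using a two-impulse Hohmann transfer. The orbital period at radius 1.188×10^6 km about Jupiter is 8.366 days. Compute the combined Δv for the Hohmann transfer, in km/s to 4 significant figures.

From Kepler's third law T² = 4π²r³/μ at r = 1.188×10^6 km, T = 8.366 days = 8.366 × 86400 s = 7.228224×10^5 s: μ = 4π²r³/T² = 1.26691×10^8 km³/s².
Transfer-ellipse semi-major axis a_t = (r₁ + r₂)/2 = (1.861×10^5 + 1.188×10^6)/2 = 6.8705×10^5 km.
At r₁ the circular-orbit speed is v₁ = √(μ/r₁) = 26.0915 km/s.
Transfer-orbit speed at r₁ (vis-viva equation): v_p = √[μ(2/r₁ − 1/a_t)] = 34.3095 km/s.
First burn Δv₁ = |v_p − v₁| = 8.218 km/s.
Circular speed at r₂: v₂ = √(μ/r₂) = 10.327 km/s.
Transfer-orbit speed at r₂: v_a = √[μ(2/r₂ − 1/a_t)] = 5.3746 km/s.
Second burn Δv₂ = |v₂ − v_a| = 4.952 km/s.
Total Δv = Δv₁ + Δv₂ = 13.17 km/s.

Δv = 13.17 km/s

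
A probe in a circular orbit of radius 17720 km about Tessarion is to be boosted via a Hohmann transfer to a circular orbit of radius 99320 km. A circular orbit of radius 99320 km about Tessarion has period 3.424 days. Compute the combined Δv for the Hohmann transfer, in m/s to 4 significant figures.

Δv = 2461 m/s

From Kepler's third law T² = 4π²r³/μ at r = 99320 km, T = 3.424 days = 3.424 × 86400 s = 2.958336×10^5 s: μ = 4π²r³/T² = 4.41952×10^5 km³/s².
Semi-major axis of the transfer orbit: a_t = (17720 + 99320)/2 = 58520 km.
Circular speed at r₁: v₁ = √(μ/r₁) = √(4.41952×10^5/17720) = 4.994 km/s.
Transfer-orbit speed at r₁ (vis-viva equation): v_p = √[μ(2/r₁ − 1/a_t)] = 6.506 km/s.
First burn Δv₁ = |v_p − v₁| = 1.512 km/s.
At r₂, v₂ = √(μ/r₂) = 2.10945 km/s.
Transfer-orbit speed at r₂: v_a = √[μ(2/r₂ − 1/a_t)] = 1.16078 km/s.
Second burn Δv₂ = |v₂ − v_a| = 0.9487 km/s.
Total Δv = Δv₁ + Δv₂ = 2.461 km/s.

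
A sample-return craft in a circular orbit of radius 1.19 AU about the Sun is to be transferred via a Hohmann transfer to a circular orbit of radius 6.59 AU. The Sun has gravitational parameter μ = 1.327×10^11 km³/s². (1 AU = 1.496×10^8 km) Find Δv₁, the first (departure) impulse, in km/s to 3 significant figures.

In km: r₁ = 1.19 × 1.496×10^8 = 1.78024×10^8 km; r₂ = 6.59 × 1.496×10^8 = 9.85864×10^8 km.
The Hohmann ellipse has a_t = (r₁ + r₂)/2 = 5.81944×10^8 km.
Circular speed at r = 1.78024×10^8 km: v_c = √(μ/r) = 27.302 km/s.
Vis-viva on the transfer ellipse at r = 1.78024×10^8 km gives v_t = √[μ(2/r − 1/a_t)] = 35.536 km/s.
Δv₁ = |v_t − v_c| = |35.536 − 27.302| = 8.234 km/s.

Δv₁ = 8.23 km/s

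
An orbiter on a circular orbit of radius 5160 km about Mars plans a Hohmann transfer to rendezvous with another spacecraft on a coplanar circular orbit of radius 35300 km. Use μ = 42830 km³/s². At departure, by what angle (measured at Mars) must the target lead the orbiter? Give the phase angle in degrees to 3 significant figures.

φ = 102°

Transfer-ellipse semi-major axis a_t = (r₁ + r₂)/2 = (5160 + 35300)/2 = 20230 km.
The half-period of the transfer ellipse is t = π√(a_t³/μ) = 43680 s.
The target's mean motion on its circular orbit is ω₂ = √(μ/r₂³) = 3.120×10^-5 rad/s.
Angle swept by the target during transfer: ω₂·t = 1.363 rad = 78.09°.
Arrival is 180° from departure on the ellipse, so φ = 180° − 78.09° = 102°.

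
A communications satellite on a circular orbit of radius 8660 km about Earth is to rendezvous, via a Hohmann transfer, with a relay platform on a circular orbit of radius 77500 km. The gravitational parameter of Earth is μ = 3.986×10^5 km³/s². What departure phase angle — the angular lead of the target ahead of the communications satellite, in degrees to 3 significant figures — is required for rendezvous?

The Hohmann ellipse has a_t = (r₁ + r₂)/2 = 43080 km.
Transfer time t = π√(a_t³/μ) = 44490 s.
The target's mean motion on its circular orbit is ω₂ = √(μ/r₂³) = 2.926×10^-5 rad/s.
Angle swept by the target during transfer: ω₂·t = 1.302 rad = 74.60°.
The communications satellite traverses 180° on the transfer ellipse, so the target must lead by 180° − 74.60° = 105°.

φ = 105°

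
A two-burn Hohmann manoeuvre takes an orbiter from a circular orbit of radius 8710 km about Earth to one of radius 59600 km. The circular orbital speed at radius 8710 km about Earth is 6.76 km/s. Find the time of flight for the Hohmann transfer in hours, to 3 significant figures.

From the circular-orbit relation v² = μ/r at r = 8710 km: μ = v²r = (6.76)² × 8710 = 3.98026×10^5 km³/s².
Semi-major axis of the transfer orbit: a_t = (8710 + 59600)/2 = 34155 km.
By Kepler's third law the transfer-orbit period is T = 2π√(a_t³/μ), so t = T/2 = 31430 s.
Converting: 31430 s ÷ 3600 s/hour = 8.73 hours.

t = 8.73 hours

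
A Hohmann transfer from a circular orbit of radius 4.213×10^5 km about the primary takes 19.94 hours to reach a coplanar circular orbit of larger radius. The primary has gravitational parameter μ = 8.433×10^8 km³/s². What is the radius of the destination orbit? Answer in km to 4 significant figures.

Transfer time t = 19.94 hours = 71784 s, and t = π√(a_t³/μ).
So a_t = (μ t²/π²)^(1/3) = (8.433×10^8 × (71784)² / π²)^(1/3) = 7.6076×10^5 km.
Since a_t = (r₁ + r₂)/2, r₂ = 2a_t − r₁ = 2×7.6076×10^5 − 4.213×10^5 = 1.10022×10^6 km.

r₂ = 1.100×10^6 km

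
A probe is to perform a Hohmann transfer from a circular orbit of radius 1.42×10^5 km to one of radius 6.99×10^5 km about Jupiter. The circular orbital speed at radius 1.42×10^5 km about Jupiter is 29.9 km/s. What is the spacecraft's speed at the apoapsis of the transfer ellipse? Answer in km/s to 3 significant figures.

From the circular-orbit relation v² = μ/r at r = 1.42×10^5 km: μ = v²r = (29.9)² × 1.42×10^5 = 1.26949×10^8 km³/s².
The Hohmann ellipse has a_t = (r₁ + r₂)/2 = 4.205×10^5 km.
The apoapsis of the transfer ellipse is at r = 6.990×10^5 km.
Vis-viva: v = √[μ(2/r − 1/a_t)] = √[1.26949×10^8 × (2/6.990×10^5 − 1/4.205×10^5)] = 7.831 km/s.

v = 7.83 km/s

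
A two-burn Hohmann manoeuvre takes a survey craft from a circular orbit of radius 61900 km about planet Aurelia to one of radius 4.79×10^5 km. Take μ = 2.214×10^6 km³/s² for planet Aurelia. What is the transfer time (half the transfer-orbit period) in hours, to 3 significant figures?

t = 82.5 hours

Semi-major axis of the transfer orbit: a_t = (61900 + 4.790×10^5)/2 = 2.7045×10^5 km.
Transfer time t = π√(a_t³/μ) = π√((2.7045×10^5)³ / 2.214×10^6) = 2.970×10^5 s.
Converting: 2.970×10^5 s ÷ 3600 s/hour = 82.5 hours.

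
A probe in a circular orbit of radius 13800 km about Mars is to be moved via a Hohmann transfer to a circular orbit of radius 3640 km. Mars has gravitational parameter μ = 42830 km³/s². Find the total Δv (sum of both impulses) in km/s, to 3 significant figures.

Δv = 1.51 km/s

Transfer-ellipse semi-major axis a_t = (r₁ + r₂)/2 = (13800 + 3640)/2 = 8720 km.
At r₁ the circular-orbit speed is v₁ = √(μ/r₁) = 1.761710 km/s.
On the transfer ellipse at r₁, v² = μ(2/r − 1/a) gives v_a = √[μ(2/r₁ − 1/a_t)] = 1.138222 km/s.
First burn Δv₁ = |v_a − v₁| = 0.623488 km/s.
At r₂, v₂ = √(μ/r₂) = 3.430231 km/s.
Transfer-orbit speed at r₂: v_p = √[μ(2/r₂ − 1/a_t)] = 4.315237 km/s.
Second burn Δv₂ = |v₂ − v_p| = 0.885006 km/s.
Δv = Δv₁ + Δv₂ = 0.623488 + 0.885006 = 1.508 km/s.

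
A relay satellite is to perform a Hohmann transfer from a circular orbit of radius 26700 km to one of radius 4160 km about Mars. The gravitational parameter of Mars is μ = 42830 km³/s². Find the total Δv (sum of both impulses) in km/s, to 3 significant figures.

Semi-major axis of the transfer orbit: a_t = (26700 + 4160)/2 = 15430 km.
Circular speed at r₁: v₁ = √(μ/r₁) = √(42830/26700) = 1.2665 km/s.
Transfer-orbit speed at r₁ (vis-viva): v_a = √[μ(2/r₁ − 1/a_t)] = 0.65763 km/s.
First burn Δv₁ = |v_a − v₁| = 0.6089 km/s.
Circular speed at r₂: v₂ = √(μ/r₂) = 3.209 km/s.
Transfer-orbit speed at r₂: v_p = √[μ(2/r₂ − 1/a_t)] = 4.221 km/s.
Second burn Δv₂ = |v₂ − v_p| = 1.012 km/s.
Δv = Δv₁ + Δv₂ = 0.6089 + 1.012 = 1.621 km/s.

Δv = 1.62 km/s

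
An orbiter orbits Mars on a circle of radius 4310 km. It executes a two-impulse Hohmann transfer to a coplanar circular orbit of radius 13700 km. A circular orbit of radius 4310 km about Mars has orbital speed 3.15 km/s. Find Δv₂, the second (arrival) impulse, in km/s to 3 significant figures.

Δv₂ = 0.544 km/s

From the circular-orbit relation v² = μ/r at r = 4310 km: μ = v²r = (3.15)² × 4310 = 42766.0 km³/s².
Transfer-ellipse semi-major axis a_t = (r₁ + r₂)/2 = (4310 + 13700)/2 = 9005 km.
On the circular orbit at r = 13700 km, v_c = √(μ/r) = 1.7668 km/s.
Transfer-orbit speed at the same r (vis-viva, a = a_t): v_t = √[μ(2/r − 1/a_t)] = 1.2223 km/s.
Δv₂ = |v_t − v_c| = |1.2223 − 1.7668| = 0.5445 km/s.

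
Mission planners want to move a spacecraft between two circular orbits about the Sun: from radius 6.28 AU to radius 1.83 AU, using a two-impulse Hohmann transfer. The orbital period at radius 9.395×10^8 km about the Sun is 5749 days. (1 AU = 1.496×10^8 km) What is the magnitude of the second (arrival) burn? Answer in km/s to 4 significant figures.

Δv₂ = 5.382 km/s

From Kepler's third law T² = 4π²r³/μ at r = 9.395×10^8 km, T = 5749 days = 5749 × 86400 s = 4.967136×10^8 s: μ = 4π²r³/T² = 1.32690×10^11 km³/s².
In km: r₁ = 6.28 × 1.496×10^8 = 9.39488×10^8 km; r₂ = 1.83 × 1.496×10^8 = 2.73768×10^8 km.
The Hohmann ellipse has a_t = (r₁ + r₂)/2 = 6.06628×10^8 km.
Circular speed at r = 2.73768×10^8 km: v_c = √(μ/r) = 22.0155 km/s.
Transfer-orbit speed at the same r (vis-viva, a = a_t): v_t = √[μ(2/r − 1/a_t)] = 27.3976 km/s.
Δv₂ = |v_t − v_c| = |27.3976 − 22.0155| = 5.382 km/s.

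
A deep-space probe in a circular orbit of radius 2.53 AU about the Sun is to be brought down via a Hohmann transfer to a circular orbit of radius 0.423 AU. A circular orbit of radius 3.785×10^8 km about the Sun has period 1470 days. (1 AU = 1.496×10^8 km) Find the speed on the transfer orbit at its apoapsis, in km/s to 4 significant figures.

v = 10.02 km/s

From Kepler's third law T² = 4π²r³/μ at r = 3.785×10^8 km, T = 1470 days = 1470 × 86400 s = 1.27008×10^8 s: μ = 4π²r³/T² = 1.32707×10^11 km³/s².
In km: r₁ = 2.53 × 1.496×10^8 = 3.78488×10^8 km; r₂ = 0.423 × 1.496×10^8 = 6.32808×10^7 km.
The Hohmann ellipse has a_t = (r₁ + r₂)/2 = 2.208844×10^8 km.
At apoapsis, r = 3.78488×10^8 km.
From the vis-viva equation, v = √[μ(2/r − 1/a_t)] = 10.02 km/s.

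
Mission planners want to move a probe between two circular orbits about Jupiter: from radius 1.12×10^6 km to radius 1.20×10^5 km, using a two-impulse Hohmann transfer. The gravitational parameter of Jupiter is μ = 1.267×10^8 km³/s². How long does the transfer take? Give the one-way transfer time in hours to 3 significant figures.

Semi-major axis of the transfer orbit: a_t = (1.120×10^6 + 1.200×10^5)/2 = 6.200×10^5 km.
Half the transfer-orbit period gives t = π√(a_t³/μ) = 1.3625×10^5 s.
Converting: 1.3625×10^5 s ÷ 3600 s/hour = 37.8 hours.

t = 37.8 hours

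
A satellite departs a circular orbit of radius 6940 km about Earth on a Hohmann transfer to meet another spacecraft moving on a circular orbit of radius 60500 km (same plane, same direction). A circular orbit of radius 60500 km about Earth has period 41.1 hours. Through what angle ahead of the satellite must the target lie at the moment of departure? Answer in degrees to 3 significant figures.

From Kepler's third law T² = 4π²r³/μ at r = 60500 km, T = 41.1 hours = 41.1 × 3600 s = 1.4796×10^5 s: μ = 4π²r³/T² = 3.99335×10^5 km³/s².
The Hohmann ellipse has a_t = (r₁ + r₂)/2 = 33720 km.
Transfer time t = π√(a_t³/μ) = 30780 s.
The target's mean motion on its circular orbit is ω₂ = √(μ/r₂³) = 4.247×10^-5 rad/s.
Angle swept by the target during transfer: ω₂·t = 1.3072 rad = 74.90°.
Arrival is 180° from departure on the ellipse, so φ = 180° − 74.90° = 105°.

φ = 105°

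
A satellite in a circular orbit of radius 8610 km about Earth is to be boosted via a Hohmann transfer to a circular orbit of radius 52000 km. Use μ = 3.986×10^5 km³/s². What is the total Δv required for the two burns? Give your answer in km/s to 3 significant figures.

The Hohmann ellipse has a_t = (r₁ + r₂)/2 = 30305 km.
At r₁ the circular-orbit speed is v₁ = √(μ/r₁) = 6.804 km/s.
On the transfer ellipse at r₁, vis-viva equation gives v_p = √[μ(2/r₁ − 1/a_t)] = 8.913 km/s.
First burn Δv₁ = |v_p − v₁| = 2.109 km/s.
At r₂, v₂ = √(μ/r₂) = 2.769 km/s.
Transfer-orbit speed at r₂: v_a = √[μ(2/r₂ − 1/a_t)] = 1.476 km/s.
Second burn Δv₂ = |v₂ − v_a| = 1.293 km/s.
Δv = Δv₁ + Δv₂ = 2.109 + 1.293 = 3.402 km/s.

Δv = 3.40 km/s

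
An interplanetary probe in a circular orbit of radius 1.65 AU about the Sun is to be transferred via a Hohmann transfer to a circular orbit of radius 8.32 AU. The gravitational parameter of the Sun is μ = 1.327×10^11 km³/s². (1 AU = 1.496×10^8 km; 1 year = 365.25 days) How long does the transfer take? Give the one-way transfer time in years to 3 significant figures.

t = 5.57 years

In km: r₁ = 1.65 × 1.496×10^8 = 2.4684×10^8 km; r₂ = 8.32 × 1.496×10^8 = 1.244672×10^9 km.
Semi-major axis of the transfer orbit: a_t = (2.4684×10^8 + 1.244672×10^9)/2 = 7.45756×10^8 km.
Half the transfer-orbit period gives t = π√(a_t³/μ) = 1.7563×10^8 s.
Converting: 1.7563×10^8 s ÷ 3.15576×10^7 s/year (365.25 × 86400) = 5.57 years.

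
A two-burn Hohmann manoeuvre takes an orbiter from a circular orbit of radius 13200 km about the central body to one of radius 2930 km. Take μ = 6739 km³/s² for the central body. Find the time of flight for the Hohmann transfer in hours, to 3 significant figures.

t = 7.70 hours

The Hohmann ellipse has a_t = (r₁ + r₂)/2 = 8065 km.
Transfer time t = π√(a_t³/μ) = π√((8065)³ / 6739) = 27720 s.
Converting: 27720 s ÷ 3600 s/hour = 7.70 hours.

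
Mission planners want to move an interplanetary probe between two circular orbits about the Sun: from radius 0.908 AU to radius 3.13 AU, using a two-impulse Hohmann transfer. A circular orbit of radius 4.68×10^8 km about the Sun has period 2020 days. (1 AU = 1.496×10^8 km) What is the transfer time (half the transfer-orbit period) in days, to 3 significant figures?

From Kepler's third law T² = 4π²r³/μ at r = 4.68×10^8 km, T = 2020 days = 2020 × 86400 s = 1.74528×10^8 s: μ = 4π²r³/T² = 1.32852×10^11 km³/s².
In km: r₁ = 0.908 × 1.496×10^8 = 1.358368×10^8 km; r₂ = 3.13 × 1.496×10^8 = 4.68248×10^8 km.
The Hohmann ellipse has a_t = (r₁ + r₂)/2 = 3.020424×10^8 km.
By Kepler's third law the transfer-orbit period is T = 2π√(a_t³/μ), so t = T/2 = 4.524×10^7 s.
Converting: 4.524×10^7 s ÷ 86400 s/day = 524 days.

t = 524 days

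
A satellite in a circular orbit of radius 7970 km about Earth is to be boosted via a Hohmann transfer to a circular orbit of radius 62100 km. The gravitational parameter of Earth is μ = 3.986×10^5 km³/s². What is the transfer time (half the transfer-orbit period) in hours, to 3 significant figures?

Semi-major axis of the transfer orbit: a_t = (7970 + 62100)/2 = 35035 km.
By Kepler's third law the transfer-orbit period is T = 2π√(a_t³/μ), so t = T/2 = 32630 s.
Converting: 32630 s ÷ 3600 s/hour = 9.06 hours.

t = 9.06 hours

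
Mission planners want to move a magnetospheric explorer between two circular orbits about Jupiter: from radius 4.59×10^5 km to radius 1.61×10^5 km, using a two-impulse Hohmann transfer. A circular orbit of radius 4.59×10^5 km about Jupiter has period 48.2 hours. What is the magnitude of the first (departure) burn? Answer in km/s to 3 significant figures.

From Kepler's third law T² = 4π²r³/μ at r = 4.59×10^5 km, T = 48.2 hours = 48.2 × 3600 s = 1.7352×10^5 s: μ = 4π²r³/T² = 1.26794×10^8 km³/s².
Transfer-ellipse semi-major axis a_t = (r₁ + r₂)/2 = (4.590×10^5 + 1.610×10^5)/2 = 3.100×10^5 km.
Circular speed at r = 4.590×10^5 km: v_c = √(μ/r) = 16.6205 km/s.
Vis-viva on the transfer ellipse at r = 4.590×10^5 km gives v_t = √[μ(2/r − 1/a_t)] = 11.9777 km/s.
Δv₁ = |v_t − v_c| = |11.9777 − 16.6205| = 4.643 km/s.

Δv₁ = 4.64 km/s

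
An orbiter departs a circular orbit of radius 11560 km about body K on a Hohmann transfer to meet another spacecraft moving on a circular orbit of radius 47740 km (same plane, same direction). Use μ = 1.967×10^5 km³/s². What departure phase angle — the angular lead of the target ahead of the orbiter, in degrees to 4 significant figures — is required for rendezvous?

φ = 91.90°

Transfer-ellipse semi-major axis a_t = (r₁ + r₂)/2 = (11560 + 47740)/2 = 29650 km.
Transfer time t = π√(a_t³/μ) = 36165 s.
Target angular speed ω₂ = √(μ/r₂³) = 4.2519×10^-5 rad/s.
Angle swept by the target during transfer: ω₂·t = 1.5377 rad = 88.10°.
Arrival is 180° from departure on the ellipse, so φ = 180° − 88.10° = 91.90°.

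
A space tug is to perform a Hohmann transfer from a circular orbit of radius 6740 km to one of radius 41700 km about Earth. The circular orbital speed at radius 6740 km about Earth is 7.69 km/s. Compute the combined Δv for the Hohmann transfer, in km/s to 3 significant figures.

From the circular-orbit relation v² = μ/r at r = 6740 km: μ = v²r = (7.69)² × 6740 = 3.98577×10^5 km³/s².
Transfer-ellipse semi-major axis a_t = (r₁ + r₂)/2 = (6740 + 41700)/2 = 24220 km.
At r₁ the circular-orbit speed is v₁ = √(μ/r₁) = 7.690 km/s.
Transfer-orbit speed at r₁ (vis-viva): v_p = √[μ(2/r₁ − 1/a_t)] = 10.09 km/s.
First burn Δv₁ = |v_p − v₁| = 2.400 km/s.
Circular speed at r₂: v₂ = √(μ/r₂) = 3.092 km/s.
Transfer-orbit speed at r₂: v_a = √[μ(2/r₂ − 1/a_t)] = 1.631 km/s.
Second burn Δv₂ = |v₂ − v_a| = 1.461 km/s.
Total Δv = Δv₁ + Δv₂ = 3.861 km/s.

Δv = 3.86 km/s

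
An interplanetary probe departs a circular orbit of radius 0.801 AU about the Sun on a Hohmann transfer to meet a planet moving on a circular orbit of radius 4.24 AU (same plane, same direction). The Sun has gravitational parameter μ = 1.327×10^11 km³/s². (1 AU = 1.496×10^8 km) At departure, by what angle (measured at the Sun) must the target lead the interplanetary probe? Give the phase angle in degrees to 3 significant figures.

φ = 97.5°

In km: r₁ = 0.801 × 1.496×10^8 = 1.198296×10^8 km; r₂ = 4.24 × 1.496×10^8 = 6.34304×10^8 km.
The Hohmann ellipse has a_t = (r₁ + r₂)/2 = 3.770668×10^8 km.
Transfer time t = π√(a_t³/μ) = 6.3145×10^7 s.
The target's mean motion on its circular orbit is ω₂ = √(μ/r₂³) = 2.2803×10^-8 rad/s.
Angle swept by the target during transfer: ω₂·t = 1.4399 rad = 82.50°.
The interplanetary probe traverses 180° on the transfer ellipse, so the target must lead by 180° − 82.50° = 97.5°.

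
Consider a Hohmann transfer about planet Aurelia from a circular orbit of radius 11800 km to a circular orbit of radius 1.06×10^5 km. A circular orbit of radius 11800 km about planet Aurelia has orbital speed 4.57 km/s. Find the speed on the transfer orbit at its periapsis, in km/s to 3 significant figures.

v = 6.13 km/s

From the circular-orbit relation v² = μ/r at r = 11800 km: μ = v²r = (4.57)² × 11800 = 2.46442×10^5 km³/s².
Transfer-ellipse semi-major axis a_t = (r₁ + r₂)/2 = (11800 + 1.060×10^5)/2 = 58900 km.
At periapsis, r = 11800 km.
From the vis-viva equation, v = √[μ(2/r − 1/a_t)] = 6.131 km/s.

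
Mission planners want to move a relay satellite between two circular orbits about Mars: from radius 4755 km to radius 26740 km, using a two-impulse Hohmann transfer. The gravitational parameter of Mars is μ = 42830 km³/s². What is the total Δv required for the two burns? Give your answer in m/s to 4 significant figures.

Δv = 1480 m/s

Transfer-ellipse semi-major axis a_t = (r₁ + r₂)/2 = (4755 + 26740)/2 = 15747.5 km.
Circular speed at r₁: v₁ = √(μ/r₁) = √(42830/4755) = 3.00123 km/s.
On the transfer ellipse at r₁, v² = μ(2/r − 1/a) gives v_p = √[μ(2/r₁ − 1/a_t)] = 3.91087 km/s.
First burn Δv₁ = |v_p − v₁| = 0.9096 km/s.
At r₂, v₂ = √(μ/r₂) = 1.26559 km/s.
Transfer-orbit speed at r₂: v_a = √[μ(2/r₂ − 1/a_t)] = 0.695445 km/s.
Second burn Δv₂ = |v₂ − v_a| = 0.5701 km/s.
Total Δv = Δv₁ + Δv₂ = 1.480 km/s.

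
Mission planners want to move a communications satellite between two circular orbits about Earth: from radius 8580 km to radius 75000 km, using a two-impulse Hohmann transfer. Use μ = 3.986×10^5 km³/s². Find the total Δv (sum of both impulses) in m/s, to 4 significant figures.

Δv = 3576 m/s

Transfer-ellipse semi-major axis a_t = (r₁ + r₂)/2 = (8580 + 75000)/2 = 41790 km.
Circular speed at r₁: v₁ = √(μ/r₁) = √(3.986×10^5/8580) = 6.816 km/s.
Transfer-orbit speed at r₁ (vis-viva): v_p = √[μ(2/r₁ − 1/a_t)] = 9.131 km/s.
First burn Δv₁ = |v_p − v₁| = 2.315 km/s.
At r₂, v₂ = √(μ/r₂) = 2.3054 km/s.
Transfer-orbit speed at r₂: v_a = √[μ(2/r₂ − 1/a_t)] = 1.0446 km/s.
Second burn Δv₂ = |v₂ − v_a| = 1.261 km/s.
Total Δv = Δv₁ + Δv₂ = 3.576 km/s.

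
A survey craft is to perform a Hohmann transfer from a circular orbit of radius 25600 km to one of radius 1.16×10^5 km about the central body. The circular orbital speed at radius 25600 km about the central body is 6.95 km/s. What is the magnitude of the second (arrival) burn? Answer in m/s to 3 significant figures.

Δv₂ = 1300 m/s

From the circular-orbit relation v² = μ/r at r = 25600 km: μ = v²r = (6.95)² × 25600 = 1.23654×10^6 km³/s².
The Hohmann ellipse has a_t = (r₁ + r₂)/2 = 70800 km.
On the circular orbit at r = 1.160×10^5 km, v_c = √(μ/r) = 3.265 km/s.
Transfer-orbit speed at the same r (vis-viva, a = a_t): v_t = √[μ(2/r − 1/a_t)] = 1.963 km/s.
Δv₂ = |v_t − v_c| = |1.963 − 3.265| = 1.302 km/s.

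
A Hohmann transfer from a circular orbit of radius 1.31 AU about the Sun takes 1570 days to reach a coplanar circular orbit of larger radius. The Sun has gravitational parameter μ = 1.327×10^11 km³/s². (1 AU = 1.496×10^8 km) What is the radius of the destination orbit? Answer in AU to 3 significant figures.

In km: r₁ = 1.31 × 1.496×10^8 = 1.95976×10^8 km.
Transfer time t = 1570 days = 1.35648×10^8 s, and t = π√(a_t³/μ).
So a_t = (μ t²/π²)^(1/3) = (1.327×10^11 × (1.35648×10^8)² / π²)^(1/3) = 6.2777×10^8 km.
Since a_t = (r₁ + r₂)/2, r₂ = 2a_t − r₁ = 2×6.2777×10^8 − 1.95976×10^8 = 1.059564×10^9 km.
In AU: r₂ = 1.059564×10^9 / 1.496×10^8 = 7.08 AU.

r₂ = 7.08 AU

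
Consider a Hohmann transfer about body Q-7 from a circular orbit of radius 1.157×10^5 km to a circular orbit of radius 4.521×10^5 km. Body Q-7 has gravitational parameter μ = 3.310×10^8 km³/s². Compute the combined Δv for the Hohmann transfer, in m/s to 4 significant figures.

Δv = 23790 m/s

The Hohmann ellipse has a_t = (r₁ + r₂)/2 = 2.839×10^5 km.
At r₁ the circular-orbit speed is v₁ = √(μ/r₁) = 53.49 km/s.
Transfer-orbit speed at r₁ (v² = μ(2/r − 1/a)): v_p = √[μ(2/r₁ − 1/a_t)] = 67.50 km/s.
First burn Δv₁ = |v_p − v₁| = 14.010 km/s.
At r₂, v₂ = √(μ/r₂) = 27.0581 km/s.
Transfer-orbit speed at r₂: v_a = √[μ(2/r₂ − 1/a_t)] = 17.2735 km/s.
Second burn Δv₂ = |v₂ − v_a| = 9.7846 km/s.
Total Δv = Δv₁ + Δv₂ = 23.79 km/s.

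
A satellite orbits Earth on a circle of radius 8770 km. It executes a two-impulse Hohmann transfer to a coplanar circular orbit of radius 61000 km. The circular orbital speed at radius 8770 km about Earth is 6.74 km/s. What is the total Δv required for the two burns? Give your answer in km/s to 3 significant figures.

Δv = 3.45 km/s

From the circular-orbit relation v² = μ/r at r = 8770 km: μ = v²r = (6.74)² × 8770 = 3.98400×10^5 km³/s².
Transfer-ellipse semi-major axis a_t = (r₁ + r₂)/2 = (8770 + 61000)/2 = 34885 km.
Circular speed at r₁: v₁ = √(μ/r₁) = √(3.98400×10^5/8770) = 6.740 km/s.
On the transfer ellipse at r₁, vis-viva gives v_p = √[μ(2/r₁ − 1/a_t)] = 8.913 km/s.
First burn Δv₁ = |v_p − v₁| = 2.173 km/s.
At r₂, v₂ = √(μ/r₂) = 2.5556 km/s.
Transfer-orbit speed at r₂: v_a = √[μ(2/r₂ − 1/a_t)] = 1.2814 km/s.
Second burn Δv₂ = |v₂ − v_a| = 1.274 km/s.
Δv = Δv₁ + Δv₂ = 2.173 + 1.274 = 3.447 km/s.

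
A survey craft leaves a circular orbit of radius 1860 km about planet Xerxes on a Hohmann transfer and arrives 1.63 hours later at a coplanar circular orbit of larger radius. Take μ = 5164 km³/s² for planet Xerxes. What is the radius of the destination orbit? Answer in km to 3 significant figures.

r₂ = 3380 km

Transfer time t = 1.63 hours = 5868 s, and t = π√(a_t³/μ).
So a_t = (μ t²/π²)^(1/3) = (5164 × (5868)² / π²)^(1/3) = 2621.5 km.
Since a_t = (r₁ + r₂)/2, r₂ = 2a_t − r₁ = 2×2621.5 − 1860 = 3383 km.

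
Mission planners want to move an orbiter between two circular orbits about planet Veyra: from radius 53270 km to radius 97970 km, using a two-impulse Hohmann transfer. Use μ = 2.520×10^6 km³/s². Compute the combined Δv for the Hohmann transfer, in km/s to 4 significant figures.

Δv = 1.766 km/s

Semi-major axis of the transfer orbit: a_t = (53270 + 97970)/2 = 75620 km.
At r₁ the circular-orbit speed is v₁ = √(μ/r₁) = 6.87795 km/s.
On the transfer ellipse at r₁, vis-viva equation gives v_p = √[μ(2/r₁ − 1/a_t)] = 7.82865 km/s.
First burn Δv₁ = |v_p − v₁| = 0.9507 km/s.
Circular speed at r₂: v₂ = √(μ/r₂) = 5.072 km/s.
Transfer-orbit speed at r₂: v_a = √[μ(2/r₂ − 1/a_t)] = 4.257 km/s.
Second burn Δv₂ = |v₂ − v_a| = 0.8150 km/s.
Δv = Δv₁ + Δv₂ = 0.9507 + 0.8150 = 1.766 km/s.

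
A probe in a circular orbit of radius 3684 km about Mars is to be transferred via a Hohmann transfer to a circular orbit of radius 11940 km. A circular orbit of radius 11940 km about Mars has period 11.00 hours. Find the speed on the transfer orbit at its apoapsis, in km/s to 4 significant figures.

v = 1.301 km/s

From Kepler's third law T² = 4π²r³/μ at r = 11940 km, T = 11.00 hours = 11.00 × 3600 s = 39600 s: μ = 4π²r³/T² = 42853.1 km³/s².
The Hohmann ellipse has a_t = (r₁ + r₂)/2 = 7812 km.
The apoapsis of the transfer ellipse is at r = 11940 km.
Vis-viva: v = √[μ(2/r − 1/a_t)] = √[42853.1 × (2/11940 − 1/7812)] = 1.301 km/s.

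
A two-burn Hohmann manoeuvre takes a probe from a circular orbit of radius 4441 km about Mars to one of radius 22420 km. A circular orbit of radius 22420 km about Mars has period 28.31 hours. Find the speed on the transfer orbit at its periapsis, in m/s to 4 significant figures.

v = 4013 m/s

From Kepler's third law T² = 4π²r³/μ at r = 22420 km, T = 28.31 hours = 28.31 × 3600 s = 1.01916×10^5 s: μ = 4π²r³/T² = 42833.3 km³/s².
Transfer-ellipse semi-major axis a_t = (r₁ + r₂)/2 = (4441 + 22420)/2 = 13430.5 km.
The periapsis of the transfer ellipse is at r = 4441 km.
From the vis-viva equation, v = √[μ(2/r − 1/a_t)] = 4.013 km/s.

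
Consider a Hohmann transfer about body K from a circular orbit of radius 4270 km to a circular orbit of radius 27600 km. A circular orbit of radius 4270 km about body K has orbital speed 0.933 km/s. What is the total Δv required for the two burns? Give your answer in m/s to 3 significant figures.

From the circular-orbit relation v² = μ/r at r = 4270 km: μ = v²r = (0.933)² × 4270 = 3716.99 km³/s².
Semi-major axis of the transfer orbit: a_t = (4270 + 27600)/2 = 15935 km.
Circular speed at r₁: v₁ = √(μ/r₁) = √(3716.99/4270) = 0.93300 km/s.
On the transfer ellipse at r₁, v² = μ(2/r − 1/a) gives v_p = √[μ(2/r₁ − 1/a_t)] = 1.2279 km/s.
First burn Δv₁ = |v_p − v₁| = 0.2949 km/s.
Circular speed at r₂: v₂ = √(μ/r₂) = 0.3670 km/s.
Transfer-orbit speed at r₂: v_a = √[μ(2/r₂ − 1/a_t)] = 0.1900 km/s.
Second burn Δv₂ = |v₂ − v_a| = 0.1770 km/s.
Total Δv = Δv₁ + Δv₂ = 0.4719 km/s.

Δv = 472 m/s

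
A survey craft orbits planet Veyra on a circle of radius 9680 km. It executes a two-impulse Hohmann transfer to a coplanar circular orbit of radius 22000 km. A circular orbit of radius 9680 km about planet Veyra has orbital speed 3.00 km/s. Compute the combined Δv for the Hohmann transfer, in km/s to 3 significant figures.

From the circular-orbit relation v² = μ/r at r = 9680 km: μ = v²r = (3.00)² × 9680 = 87120.0 km³/s².
Transfer-ellipse semi-major axis a_t = (r₁ + r₂)/2 = (9680 + 22000)/2 = 15840 km.
Circular speed at r₁: v₁ = √(μ/r₁) = √(87120.0/9680) = 3.00000 km/s.
On the transfer ellipse at r₁, v² = μ(2/r − 1/a) gives v_p = √[μ(2/r₁ − 1/a_t)] = 3.53553 km/s.
First burn Δv₁ = |v_p − v₁| = 0.53553 km/s.
Circular speed at r₂: v₂ = √(μ/r₂) = 1.98997 km/s.
Transfer-orbit speed at r₂: v_a = √[μ(2/r₂ − 1/a_t)] = 1.55563 km/s.
Second burn Δv₂ = |v₂ − v_a| = 0.43434 km/s.
Total Δv = Δv₁ + Δv₂ = 0.9699 km/s.

Δv = 0.970 km/s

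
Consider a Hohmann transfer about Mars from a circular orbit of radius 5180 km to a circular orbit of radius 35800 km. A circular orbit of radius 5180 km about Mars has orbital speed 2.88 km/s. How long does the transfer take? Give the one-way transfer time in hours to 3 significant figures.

t = 12.3 hours

From the circular-orbit relation v² = μ/r at r = 5180 km: μ = v²r = (2.88)² × 5180 = 42965.0 km³/s².
Semi-major axis of the transfer orbit: a_t = (5180 + 35800)/2 = 20490 km.
Transfer time t = π√(a_t³/μ) = π√((20490)³ / 42965.0) = 44450 s.
Converting: 44450 s ÷ 3600 s/hour = 12.3 hours.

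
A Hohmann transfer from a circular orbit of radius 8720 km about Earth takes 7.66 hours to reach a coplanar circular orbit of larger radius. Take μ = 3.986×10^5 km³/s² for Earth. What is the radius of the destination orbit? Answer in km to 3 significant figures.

Transfer time t = 7.66 hours = 27576 s, and t = π√(a_t³/μ).
So a_t = (μ t²/π²)^(1/3) = (3.986×10^5 × (27576)² / π²)^(1/3) = 31316 km.
Since a_t = (r₁ + r₂)/2, r₂ = 2a_t − r₁ = 2×31316 − 8720 = 53912 km.

r₂ = 53900 km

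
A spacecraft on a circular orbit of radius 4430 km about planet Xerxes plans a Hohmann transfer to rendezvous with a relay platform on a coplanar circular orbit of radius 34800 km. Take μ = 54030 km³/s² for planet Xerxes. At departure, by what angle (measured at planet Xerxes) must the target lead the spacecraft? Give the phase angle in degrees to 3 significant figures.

φ = 104°

Transfer-ellipse semi-major axis a_t = (r₁ + r₂)/2 = (4430 + 34800)/2 = 19615 km.
Transfer time t = π√(a_t³/μ) = 37129 s.
The target's mean motion on its circular orbit is ω₂ = √(μ/r₂³) = 3.5805×10^-5 rad/s.
Angle swept by the target during transfer: ω₂·t = 1.3294 rad = 76.17°.
The spacecraft traverses 180° on the transfer ellipse, so the target must lead by 180° − 76.17° = 104°.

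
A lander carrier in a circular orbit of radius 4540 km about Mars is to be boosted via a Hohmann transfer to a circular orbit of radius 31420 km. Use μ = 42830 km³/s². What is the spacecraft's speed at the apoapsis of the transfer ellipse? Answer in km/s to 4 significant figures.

v = 0.5867 km/s

Semi-major axis of the transfer orbit: a_t = (4540 + 31420)/2 = 17980 km.
The apoapsis of the transfer ellipse is at r = 31420 km.
Applying v² = μ(2/r − 1/a_t): v = 0.5867 km/s.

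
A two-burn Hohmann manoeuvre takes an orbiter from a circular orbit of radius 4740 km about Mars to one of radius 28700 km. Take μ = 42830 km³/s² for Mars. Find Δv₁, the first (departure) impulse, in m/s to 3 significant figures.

Δv₁ = 932 m/s

The Hohmann ellipse has a_t = (r₁ + r₂)/2 = 16720 km.
Circular speed at r = 4740 km: v_c = √(μ/r) = 3.0060 km/s.
Transfer-orbit speed at the same r (vis-viva, a = a_t): v_t = √[μ(2/r − 1/a_t)] = 3.9383 km/s.
Δv₁ = |v_t − v_c| = |3.9383 − 3.0060| = 0.9323 km/s.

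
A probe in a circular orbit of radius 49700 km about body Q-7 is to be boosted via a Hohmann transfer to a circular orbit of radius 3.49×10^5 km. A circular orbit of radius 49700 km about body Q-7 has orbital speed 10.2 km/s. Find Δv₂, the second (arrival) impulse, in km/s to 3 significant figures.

Δv₂ = 1.93 km/s

From the circular-orbit relation v² = μ/r at r = 49700 km: μ = v²r = (10.2)² × 49700 = 5.17079×10^6 km³/s².
Transfer-ellipse semi-major axis a_t = (r₁ + r₂)/2 = (49700 + 3.490×10^5)/2 = 1.9935×10^5 km.
On the circular orbit at r = 3.490×10^5 km, v_c = √(μ/r) = 3.849 km/s.
Vis-viva on the transfer ellipse at r = 3.490×10^5 km gives v_t = √[μ(2/r − 1/a_t)] = 1.922 km/s.
Δv₂ = |v_t − v_c| = |1.922 − 3.849| = 1.927 km/s.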